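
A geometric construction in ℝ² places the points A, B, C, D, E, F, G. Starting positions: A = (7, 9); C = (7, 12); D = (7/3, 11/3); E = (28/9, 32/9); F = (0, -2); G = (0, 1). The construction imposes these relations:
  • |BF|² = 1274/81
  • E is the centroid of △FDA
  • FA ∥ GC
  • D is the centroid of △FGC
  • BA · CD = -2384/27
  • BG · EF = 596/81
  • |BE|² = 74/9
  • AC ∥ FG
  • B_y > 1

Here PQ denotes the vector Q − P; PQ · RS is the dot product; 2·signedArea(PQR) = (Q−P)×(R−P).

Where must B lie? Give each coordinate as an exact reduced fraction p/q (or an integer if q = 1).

B = (7/9, 17/9)

1. B_x = 7/9  [line 28/9·x + 50/9·y + -1046/81 = 0 ∩ |BF|² = 1274/81]
2. B_y = 17/9  [line 28/9·x + 50/9·y + -1046/81 = 0 ∩ |BF|² = 1274/81]
   → B = (7/9, 17/9)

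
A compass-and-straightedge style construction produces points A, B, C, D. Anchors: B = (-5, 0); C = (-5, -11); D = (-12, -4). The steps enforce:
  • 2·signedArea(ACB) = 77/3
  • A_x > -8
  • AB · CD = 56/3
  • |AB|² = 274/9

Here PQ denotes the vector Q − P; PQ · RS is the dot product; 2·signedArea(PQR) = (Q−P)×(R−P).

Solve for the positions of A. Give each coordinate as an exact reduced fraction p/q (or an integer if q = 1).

1. A_x = -22/3  [AB · CD = 56/3 ∩ 2·signedArea(ACB) = 77/3]
2. A_y = -5  [AB · CD = 56/3 ∩ 2·signedArea(ACB) = 77/3]
   → A = (-22/3, -5)

A = (-22/3, -5)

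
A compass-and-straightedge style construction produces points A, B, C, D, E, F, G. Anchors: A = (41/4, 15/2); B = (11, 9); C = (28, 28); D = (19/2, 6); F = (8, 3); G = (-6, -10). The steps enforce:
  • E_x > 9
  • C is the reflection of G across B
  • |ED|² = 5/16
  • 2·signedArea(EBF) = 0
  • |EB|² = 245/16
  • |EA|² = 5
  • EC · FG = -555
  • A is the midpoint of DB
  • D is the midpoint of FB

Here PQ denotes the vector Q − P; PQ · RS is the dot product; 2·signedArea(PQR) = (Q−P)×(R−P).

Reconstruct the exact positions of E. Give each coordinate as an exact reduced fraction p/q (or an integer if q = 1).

1. E_x = 37/4  [2·signedArea(EBF) = 0 ∩ EC · FG = -555]
2. E_y = 11/2  [2·signedArea(EBF) = 0 ∩ EC · FG = -555]
   → E = (37/4, 11/2)

E = (37/4, 11/2)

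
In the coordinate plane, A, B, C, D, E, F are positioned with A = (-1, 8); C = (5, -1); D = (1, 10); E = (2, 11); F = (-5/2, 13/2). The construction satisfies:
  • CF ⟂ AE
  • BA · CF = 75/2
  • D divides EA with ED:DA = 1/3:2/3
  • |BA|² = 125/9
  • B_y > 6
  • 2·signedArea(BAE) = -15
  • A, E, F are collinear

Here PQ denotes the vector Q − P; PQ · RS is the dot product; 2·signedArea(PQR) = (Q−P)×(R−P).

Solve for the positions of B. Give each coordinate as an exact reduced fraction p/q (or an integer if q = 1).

B = (7/3, 19/3)

1. B_x = 7/3  [line -3·x + 3·y + -12 = 0 ∩ |BA|² = 125/9]
2. B_y = 19/3  [line -3·x + 3·y + -12 = 0 ∩ |BA|² = 125/9]
   → B = (7/3, 19/3)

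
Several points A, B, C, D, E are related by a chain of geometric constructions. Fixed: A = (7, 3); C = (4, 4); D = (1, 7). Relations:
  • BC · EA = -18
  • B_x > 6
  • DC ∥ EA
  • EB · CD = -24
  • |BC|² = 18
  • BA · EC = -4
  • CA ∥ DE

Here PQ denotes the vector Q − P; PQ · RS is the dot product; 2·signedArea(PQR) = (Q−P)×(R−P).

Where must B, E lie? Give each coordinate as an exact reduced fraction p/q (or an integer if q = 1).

1. E_x = 4  [DC ∥ EA ∩ CA ∥ DE]
2. E_y = 6  [DC ∥ EA ∩ CA ∥ DE]
   → E = (4, 6)
3. B_x = 7  [BC · EA = -18 ∩ BA · EC = -4]
4. B_y = 1  [BC · EA = -18 ∩ BA · EC = -4]
   → B = (7, 1)

B = (7, 1)
E = (4, 6)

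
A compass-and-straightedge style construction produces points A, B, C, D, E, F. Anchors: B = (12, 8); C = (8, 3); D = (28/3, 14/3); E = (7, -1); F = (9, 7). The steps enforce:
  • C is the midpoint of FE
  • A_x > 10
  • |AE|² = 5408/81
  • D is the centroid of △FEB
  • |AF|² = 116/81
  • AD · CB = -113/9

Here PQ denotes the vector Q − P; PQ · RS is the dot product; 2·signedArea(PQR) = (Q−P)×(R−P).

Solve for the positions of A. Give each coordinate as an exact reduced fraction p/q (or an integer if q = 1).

1. A_x = 91/9  [line -4·x + -5·y + 659/9 = 0 ∩ |AF|² = 116/81]
2. A_y = 59/9  [line -4·x + -5·y + 659/9 = 0 ∩ |AF|² = 116/81]
   → A = (91/9, 59/9)

A = (91/9, 59/9)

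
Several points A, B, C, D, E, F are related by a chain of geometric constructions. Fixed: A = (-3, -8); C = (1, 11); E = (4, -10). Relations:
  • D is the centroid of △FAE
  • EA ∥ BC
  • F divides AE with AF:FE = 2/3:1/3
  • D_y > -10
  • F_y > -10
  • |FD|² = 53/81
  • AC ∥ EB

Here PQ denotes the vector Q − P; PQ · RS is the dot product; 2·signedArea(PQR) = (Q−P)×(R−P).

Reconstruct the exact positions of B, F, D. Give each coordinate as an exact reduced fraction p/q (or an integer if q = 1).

1. B_x = 8  [EA ∥ BC ∩ AC ∥ EB]
2. B_y = 9  [EA ∥ BC ∩ AC ∥ EB]
   → B = (8, 9)
3. F_x = 5/3  [F divides AE with AF:FE = 2/3:1/3]
4. F_y = -28/3  [F divides AE with AF:FE = 2/3:1/3]
   → F = (5/3, -28/3)
5. D_x = 8/9  [D is the centroid of △FAE]
6. D_y = -82/9  [D is the centroid of △FAE]
   → D = (8/9, -82/9)

B = (8, 9)
D = (8/9, -82/9)
F = (5/3, -28/3)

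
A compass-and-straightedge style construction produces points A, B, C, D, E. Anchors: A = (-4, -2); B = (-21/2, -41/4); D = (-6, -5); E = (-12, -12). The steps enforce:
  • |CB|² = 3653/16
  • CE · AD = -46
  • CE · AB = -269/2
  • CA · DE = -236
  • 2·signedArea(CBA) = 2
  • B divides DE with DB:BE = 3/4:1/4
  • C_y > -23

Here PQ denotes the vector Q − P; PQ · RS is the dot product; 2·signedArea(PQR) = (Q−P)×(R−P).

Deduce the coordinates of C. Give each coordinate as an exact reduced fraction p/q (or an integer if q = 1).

1. C_x = -20  [CA · DE = -236 ∩ 2·signedArea(CBA) = 2]
2. C_y = -22  [CA · DE = -236 ∩ 2·signedArea(CBA) = 2]
   → C = (-20, -22)

C = (-20, -22)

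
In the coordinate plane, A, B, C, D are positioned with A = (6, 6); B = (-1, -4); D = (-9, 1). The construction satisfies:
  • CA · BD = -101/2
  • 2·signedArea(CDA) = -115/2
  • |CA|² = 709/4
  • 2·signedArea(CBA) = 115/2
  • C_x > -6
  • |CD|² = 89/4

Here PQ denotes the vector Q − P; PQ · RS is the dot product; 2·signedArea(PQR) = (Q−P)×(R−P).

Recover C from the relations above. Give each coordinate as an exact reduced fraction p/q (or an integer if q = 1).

1. C_x = -5  [2·signedArea(CDA) = -115/2 ∩ CA · BD = -101/2]
2. C_y = -3/2  [2·signedArea(CDA) = -115/2 ∩ CA · BD = -101/2]
   → C = (-5, -3/2)

C = (-5, -3/2)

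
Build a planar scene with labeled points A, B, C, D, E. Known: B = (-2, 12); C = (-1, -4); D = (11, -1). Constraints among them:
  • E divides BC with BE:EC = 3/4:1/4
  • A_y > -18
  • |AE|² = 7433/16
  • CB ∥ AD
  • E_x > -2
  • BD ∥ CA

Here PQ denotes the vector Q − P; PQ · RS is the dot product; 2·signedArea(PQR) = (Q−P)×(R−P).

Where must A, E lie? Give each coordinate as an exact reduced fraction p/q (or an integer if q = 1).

A = (12, -17)
E = (-5/4, 0)

1. A_x = 12  [CB ∥ AD ∩ BD ∥ CA]
2. A_y = -17  [CB ∥ AD ∩ BD ∥ CA]
   → A = (12, -17)
3. E_x = -5/4  [E divides BC with BE:EC = 3/4:1/4]
4. E_y = 0  [E divides BC with BE:EC = 3/4:1/4]
   → E = (-5/4, 0)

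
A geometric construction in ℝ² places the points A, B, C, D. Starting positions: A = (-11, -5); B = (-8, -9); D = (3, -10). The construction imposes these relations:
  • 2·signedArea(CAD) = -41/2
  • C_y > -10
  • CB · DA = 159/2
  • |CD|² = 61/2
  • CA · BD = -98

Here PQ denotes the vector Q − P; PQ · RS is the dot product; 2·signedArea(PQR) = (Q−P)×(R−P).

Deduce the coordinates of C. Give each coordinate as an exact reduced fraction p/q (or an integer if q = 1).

C = (-5/2, -19/2)

1. C_x = -5/2  [CA · BD = -98 ∩ 2·signedArea(CAD) = -41/2]
2. C_y = -19/2  [CA · BD = -98 ∩ 2·signedArea(CAD) = -41/2]
   → C = (-5/2, -19/2)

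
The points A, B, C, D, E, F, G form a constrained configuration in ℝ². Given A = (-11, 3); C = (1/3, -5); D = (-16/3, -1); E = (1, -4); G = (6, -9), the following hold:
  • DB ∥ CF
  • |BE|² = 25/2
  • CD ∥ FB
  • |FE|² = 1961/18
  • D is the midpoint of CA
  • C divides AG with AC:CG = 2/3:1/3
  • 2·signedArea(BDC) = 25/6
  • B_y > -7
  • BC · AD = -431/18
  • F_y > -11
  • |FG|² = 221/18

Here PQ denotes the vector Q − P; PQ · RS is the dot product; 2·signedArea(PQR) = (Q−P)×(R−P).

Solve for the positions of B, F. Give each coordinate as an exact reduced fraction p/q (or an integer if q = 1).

1. B_x = 7/2  [2·signedArea(BDC) = 25/6 ∩ BC · AD = -431/18]
2. B_y = -13/2  [2·signedArea(BDC) = 25/6 ∩ BC · AD = -431/18]
   → B = (7/2, -13/2)
3. F_x = 55/6  [CD ∥ FB ∩ DB ∥ CF]
4. F_y = -21/2  [CD ∥ FB ∩ DB ∥ CF]
   → F = (55/6, -21/2)

B = (7/2, -13/2)
F = (55/6, -21/2)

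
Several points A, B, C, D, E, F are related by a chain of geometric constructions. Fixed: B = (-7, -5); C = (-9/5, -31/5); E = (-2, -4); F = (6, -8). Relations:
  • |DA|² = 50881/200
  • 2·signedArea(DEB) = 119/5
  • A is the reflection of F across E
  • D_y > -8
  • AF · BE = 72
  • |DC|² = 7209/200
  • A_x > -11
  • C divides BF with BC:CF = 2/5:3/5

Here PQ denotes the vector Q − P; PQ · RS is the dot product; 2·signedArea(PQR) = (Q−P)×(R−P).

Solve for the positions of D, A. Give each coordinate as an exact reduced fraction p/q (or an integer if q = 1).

1. D_x = 81/20  [line 1·x + -5·y + -209/5 = 0 ∩ |DC|² = 7209/200]
2. D_y = -151/20  [line 1·x + -5·y + -209/5 = 0 ∩ |DC|² = 7209/200]
   → D = (81/20, -151/20)
3. A_x = -10  [A is the reflection of F across E]
4. A_y = 0  [A is the reflection of F across E]
   → A = (-10, 0)

A = (-10, 0)
D = (81/20, -151/20)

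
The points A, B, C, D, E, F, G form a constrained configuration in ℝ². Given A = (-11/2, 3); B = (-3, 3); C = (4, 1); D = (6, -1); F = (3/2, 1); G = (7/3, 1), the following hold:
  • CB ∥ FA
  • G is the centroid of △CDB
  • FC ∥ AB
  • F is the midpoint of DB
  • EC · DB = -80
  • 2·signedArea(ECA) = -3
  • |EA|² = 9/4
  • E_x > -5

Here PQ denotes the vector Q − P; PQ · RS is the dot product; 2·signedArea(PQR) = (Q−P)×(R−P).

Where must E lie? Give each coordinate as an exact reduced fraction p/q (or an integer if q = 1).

1. E_x = -4  [EC · DB = -80 ∩ 2·signedArea(ECA) = -3]
2. E_y = 3  [EC · DB = -80 ∩ 2·signedArea(ECA) = -3]
   → E = (-4, 3)

E = (-4, 3)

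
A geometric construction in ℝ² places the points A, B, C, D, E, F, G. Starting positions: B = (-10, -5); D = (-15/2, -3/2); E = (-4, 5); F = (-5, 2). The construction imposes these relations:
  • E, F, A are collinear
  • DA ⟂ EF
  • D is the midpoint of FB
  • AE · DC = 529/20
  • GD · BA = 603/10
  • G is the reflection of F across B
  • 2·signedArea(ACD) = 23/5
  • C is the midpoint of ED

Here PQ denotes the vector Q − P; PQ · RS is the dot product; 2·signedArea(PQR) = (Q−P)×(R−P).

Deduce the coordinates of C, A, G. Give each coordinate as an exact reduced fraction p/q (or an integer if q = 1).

A = (-63/10, -19/10)
C = (-23/4, 7/4)
G = (-15, -12)

1. C_x = -23/4  [C is the midpoint of ED]
2. C_y = 7/4  [C is the midpoint of ED]
   → C = (-23/4, 7/4)
3. A_x = -63/10  [E, F, A are collinear ∩ DA ⟂ EF]
4. A_y = -19/10  [E, F, A are collinear ∩ DA ⟂ EF]
   → A = (-63/10, -19/10)
5. G_x = -15  [G is the reflection of F across B]
6. G_y = -12  [G is the reflection of F across B]
   → G = (-15, -12)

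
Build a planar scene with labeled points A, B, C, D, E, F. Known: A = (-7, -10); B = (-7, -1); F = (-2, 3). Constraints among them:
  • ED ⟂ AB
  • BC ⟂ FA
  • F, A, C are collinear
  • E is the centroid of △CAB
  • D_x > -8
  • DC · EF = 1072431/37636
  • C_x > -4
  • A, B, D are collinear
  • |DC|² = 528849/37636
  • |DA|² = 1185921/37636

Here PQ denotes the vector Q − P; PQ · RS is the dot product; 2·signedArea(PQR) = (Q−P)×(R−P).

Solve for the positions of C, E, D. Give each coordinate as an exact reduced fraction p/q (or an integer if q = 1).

1. C_x = -773/194  [F, A, C are collinear ∩ BC ⟂ FA]
2. C_y = -419/194  [F, A, C are collinear ∩ BC ⟂ FA]
   → C = (-773/194, -419/194)
3. E_x = -1163/194  [E is the centroid of △CAB]
4. E_y = -851/194  [E is the centroid of △CAB]
   → E = (-1163/194, -851/194)
5. D_x = -7  [A, B, D are collinear ∩ ED ⟂ AB]
6. D_y = -851/194  [A, B, D are collinear ∩ ED ⟂ AB]
   → D = (-7, -851/194)

C = (-773/194, -419/194)
D = (-7, -851/194)
E = (-1163/194, -851/194)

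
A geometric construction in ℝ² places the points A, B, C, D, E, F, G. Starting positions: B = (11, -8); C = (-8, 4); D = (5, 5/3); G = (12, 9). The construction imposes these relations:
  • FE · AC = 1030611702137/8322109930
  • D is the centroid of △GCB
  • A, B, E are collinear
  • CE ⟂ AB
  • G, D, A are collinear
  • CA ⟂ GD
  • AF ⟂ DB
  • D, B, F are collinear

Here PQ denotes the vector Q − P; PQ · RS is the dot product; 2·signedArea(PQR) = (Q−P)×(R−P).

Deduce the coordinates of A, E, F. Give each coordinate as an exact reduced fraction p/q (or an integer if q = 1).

A = (-6/185, -667/185)
E = (-9193357/965330, 169151/965330)
F = (257021/43105, 4987/43105)

1. A_x = -6/185  [G, D, A are collinear ∩ CA ⟂ GD]
2. A_y = -667/185  [G, D, A are collinear ∩ CA ⟂ GD]
   → A = (-6/185, -667/185)
3. E_x = -9193357/965330  [A, B, E are collinear ∩ CE ⟂ AB]
4. E_y = 169151/965330  [A, B, E are collinear ∩ CE ⟂ AB]
   → E = (-9193357/965330, 169151/965330)
5. F_x = 257021/43105  [D, B, F are collinear ∩ AF ⟂ DB]
6. F_y = 4987/43105  [D, B, F are collinear ∩ AF ⟂ DB]
   → F = (257021/43105, 4987/43105)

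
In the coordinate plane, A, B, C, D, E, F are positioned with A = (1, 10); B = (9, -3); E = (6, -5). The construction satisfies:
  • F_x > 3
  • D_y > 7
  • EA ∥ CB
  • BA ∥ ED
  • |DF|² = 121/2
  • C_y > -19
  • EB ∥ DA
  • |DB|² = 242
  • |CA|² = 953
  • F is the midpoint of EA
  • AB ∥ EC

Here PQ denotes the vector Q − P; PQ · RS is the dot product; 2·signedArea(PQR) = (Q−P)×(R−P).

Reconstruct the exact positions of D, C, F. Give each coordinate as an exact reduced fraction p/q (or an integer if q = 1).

C = (14, -18)
D = (-2, 8)
F = (7/2, 5/2)

1. D_x = -2  [EB ∥ DA ∩ BA ∥ ED]
2. D_y = 8  [EB ∥ DA ∩ BA ∥ ED]
   → D = (-2, 8)
3. C_x = 14  [EA ∥ CB ∩ AB ∥ EC]
4. C_y = -18  [EA ∥ CB ∩ AB ∥ EC]
   → C = (14, -18)
5. F_x = 7/2  [F is the midpoint of EA]
6. F_y = 5/2  [F is the midpoint of EA]
   → F = (7/2, 5/2)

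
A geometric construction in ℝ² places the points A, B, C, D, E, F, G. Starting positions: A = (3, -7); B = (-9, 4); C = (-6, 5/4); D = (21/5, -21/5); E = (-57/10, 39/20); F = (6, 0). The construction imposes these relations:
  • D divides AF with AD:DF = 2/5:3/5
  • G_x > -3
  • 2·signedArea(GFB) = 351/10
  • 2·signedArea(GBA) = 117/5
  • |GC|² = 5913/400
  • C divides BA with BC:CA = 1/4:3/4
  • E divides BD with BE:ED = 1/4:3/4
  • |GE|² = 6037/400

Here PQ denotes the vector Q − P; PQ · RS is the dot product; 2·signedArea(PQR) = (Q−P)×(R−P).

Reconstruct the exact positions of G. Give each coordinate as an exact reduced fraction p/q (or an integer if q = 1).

1. G_x = -12/5  [2·signedArea(GBA) = 117/5 ∩ 2·signedArea(GFB) = 351/10]
2. G_y = -1/10  [2·signedArea(GBA) = 117/5 ∩ 2·signedArea(GFB) = 351/10]
   → G = (-12/5, -1/10)

G = (-12/5, -1/10)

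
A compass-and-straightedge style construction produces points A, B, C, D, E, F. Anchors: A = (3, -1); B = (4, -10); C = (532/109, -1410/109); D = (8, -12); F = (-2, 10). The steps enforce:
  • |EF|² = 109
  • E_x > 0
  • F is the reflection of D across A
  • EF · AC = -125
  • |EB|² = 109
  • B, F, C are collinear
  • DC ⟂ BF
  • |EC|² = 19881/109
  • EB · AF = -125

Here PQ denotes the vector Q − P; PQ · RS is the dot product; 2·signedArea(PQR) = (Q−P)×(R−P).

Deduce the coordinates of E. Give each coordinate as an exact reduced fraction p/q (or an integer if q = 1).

E = (1, 0)

1. E_x = 1  [EF · AC = -125 ∩ EB · AF = -125]
2. E_y = 0  [EF · AC = -125 ∩ EB · AF = -125]
   → E = (1, 0)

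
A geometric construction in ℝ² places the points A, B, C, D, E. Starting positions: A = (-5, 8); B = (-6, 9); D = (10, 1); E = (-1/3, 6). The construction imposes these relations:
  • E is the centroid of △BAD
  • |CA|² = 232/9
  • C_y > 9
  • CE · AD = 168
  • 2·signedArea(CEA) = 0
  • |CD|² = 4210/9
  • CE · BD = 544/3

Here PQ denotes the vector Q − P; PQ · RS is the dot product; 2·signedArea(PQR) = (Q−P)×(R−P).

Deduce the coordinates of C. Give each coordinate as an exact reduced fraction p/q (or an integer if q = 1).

C = (-29/3, 10)

1. C_x = -29/3  [2·signedArea(CEA) = 0 ∩ CE · AD = 168]
2. C_y = 10  [2·signedArea(CEA) = 0 ∩ CE · AD = 168]
   → C = (-29/3, 10)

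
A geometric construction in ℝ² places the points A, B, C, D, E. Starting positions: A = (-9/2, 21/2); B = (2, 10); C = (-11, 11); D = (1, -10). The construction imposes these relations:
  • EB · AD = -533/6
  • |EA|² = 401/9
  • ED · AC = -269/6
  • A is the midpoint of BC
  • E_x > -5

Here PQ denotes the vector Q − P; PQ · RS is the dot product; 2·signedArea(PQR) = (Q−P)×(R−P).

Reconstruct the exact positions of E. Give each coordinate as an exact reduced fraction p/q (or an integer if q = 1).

E = (-29/6, 23/6)

1. E_x = -29/6  [ED · AC = -269/6 ∩ EB · AD = -533/6]
2. E_y = 23/6  [ED · AC = -269/6 ∩ EB · AD = -533/6]
   → E = (-29/6, 23/6)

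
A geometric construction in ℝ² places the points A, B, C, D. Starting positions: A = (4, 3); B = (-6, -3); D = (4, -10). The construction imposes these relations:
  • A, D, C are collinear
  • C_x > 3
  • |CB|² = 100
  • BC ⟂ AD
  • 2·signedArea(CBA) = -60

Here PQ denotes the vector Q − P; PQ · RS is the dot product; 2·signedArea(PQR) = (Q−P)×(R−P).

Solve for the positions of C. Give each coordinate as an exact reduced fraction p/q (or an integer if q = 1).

C = (4, -3)

1. C_x = 4  [A, D, C are collinear ∩ BC ⟂ AD]
2. C_y = -3  [A, D, C are collinear ∩ BC ⟂ AD]
   → C = (4, -3)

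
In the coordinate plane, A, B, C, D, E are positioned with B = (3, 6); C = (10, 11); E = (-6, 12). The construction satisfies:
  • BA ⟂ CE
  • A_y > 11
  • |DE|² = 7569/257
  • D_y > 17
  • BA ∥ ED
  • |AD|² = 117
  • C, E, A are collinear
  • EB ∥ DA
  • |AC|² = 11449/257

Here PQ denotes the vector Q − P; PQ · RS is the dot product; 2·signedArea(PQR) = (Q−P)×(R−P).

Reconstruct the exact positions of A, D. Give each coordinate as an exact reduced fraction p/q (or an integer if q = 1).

A = (858/257, 2934/257)
D = (-1455/257, 4476/257)

1. A_x = 858/257  [C, E, A are collinear ∩ BA ⟂ CE]
2. A_y = 2934/257  [C, E, A are collinear ∩ BA ⟂ CE]
   → A = (858/257, 2934/257)
3. D_x = -1455/257  [EB ∥ DA ∩ BA ∥ ED]
4. D_y = 4476/257  [EB ∥ DA ∩ BA ∥ ED]
   → D = (-1455/257, 4476/257)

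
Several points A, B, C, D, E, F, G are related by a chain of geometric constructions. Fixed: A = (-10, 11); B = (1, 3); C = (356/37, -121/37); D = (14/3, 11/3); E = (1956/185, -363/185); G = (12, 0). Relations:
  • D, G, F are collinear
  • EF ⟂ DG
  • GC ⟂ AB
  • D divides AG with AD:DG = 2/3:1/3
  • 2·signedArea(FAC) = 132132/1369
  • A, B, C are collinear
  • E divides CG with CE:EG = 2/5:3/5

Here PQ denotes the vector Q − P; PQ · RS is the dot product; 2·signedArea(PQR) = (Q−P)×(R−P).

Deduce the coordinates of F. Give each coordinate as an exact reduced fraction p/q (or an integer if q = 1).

F = (2154/185, 33/185)

1. F_x = 2154/185  [D, G, F are collinear ∩ EF ⟂ DG]
2. F_y = 33/185  [D, G, F are collinear ∩ EF ⟂ DG]
   → F = (2154/185, 33/185)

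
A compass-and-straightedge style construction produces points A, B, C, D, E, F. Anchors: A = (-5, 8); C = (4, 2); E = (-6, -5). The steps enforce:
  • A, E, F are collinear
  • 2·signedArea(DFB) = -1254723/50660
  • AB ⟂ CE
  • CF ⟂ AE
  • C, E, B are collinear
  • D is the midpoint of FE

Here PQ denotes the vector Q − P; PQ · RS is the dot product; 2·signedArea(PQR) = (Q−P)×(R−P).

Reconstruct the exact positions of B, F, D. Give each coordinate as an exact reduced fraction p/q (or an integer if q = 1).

1. B_x = 116/149  [C, E, B are collinear ∩ AB ⟂ CE]
2. B_y = -38/149  [C, E, B are collinear ∩ AB ⟂ CE]
   → B = (116/149, -38/149)
3. F_x = -919/170  [A, E, F are collinear ∩ CF ⟂ AE]
4. F_y = 463/170  [A, E, F are collinear ∩ CF ⟂ AE]
   → F = (-919/170, 463/170)
5. D_x = -1939/340  [D is the midpoint of FE]
6. D_y = -387/340  [D is the midpoint of FE]
   → D = (-1939/340, -387/340)

B = (116/149, -38/149)
D = (-1939/340, -387/340)
F = (-919/170, 463/170)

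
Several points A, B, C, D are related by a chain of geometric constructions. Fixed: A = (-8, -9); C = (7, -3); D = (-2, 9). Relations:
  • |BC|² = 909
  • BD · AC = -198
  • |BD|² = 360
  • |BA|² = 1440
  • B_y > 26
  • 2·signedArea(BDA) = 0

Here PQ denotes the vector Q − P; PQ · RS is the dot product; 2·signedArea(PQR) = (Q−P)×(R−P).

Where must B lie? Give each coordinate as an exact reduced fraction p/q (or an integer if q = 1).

1. B_x = 4  [2·signedArea(BDA) = 0 ∩ BD · AC = -198]
2. B_y = 27  [2·signedArea(BDA) = 0 ∩ BD · AC = -198]
   → B = (4, 27)

B = (4, 27)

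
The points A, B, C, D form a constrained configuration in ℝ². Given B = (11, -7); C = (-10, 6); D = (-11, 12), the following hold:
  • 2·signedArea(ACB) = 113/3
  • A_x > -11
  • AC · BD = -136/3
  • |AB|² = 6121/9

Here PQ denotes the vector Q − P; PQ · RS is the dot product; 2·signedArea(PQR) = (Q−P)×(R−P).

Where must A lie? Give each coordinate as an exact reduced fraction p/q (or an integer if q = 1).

A = (-31/3, 8)

1. A_x = -31/3  [AC · BD = -136/3 ∩ 2·signedArea(ACB) = 113/3]
2. A_y = 8  [AC · BD = -136/3 ∩ 2·signedArea(ACB) = 113/3]
   → A = (-31/3, 8)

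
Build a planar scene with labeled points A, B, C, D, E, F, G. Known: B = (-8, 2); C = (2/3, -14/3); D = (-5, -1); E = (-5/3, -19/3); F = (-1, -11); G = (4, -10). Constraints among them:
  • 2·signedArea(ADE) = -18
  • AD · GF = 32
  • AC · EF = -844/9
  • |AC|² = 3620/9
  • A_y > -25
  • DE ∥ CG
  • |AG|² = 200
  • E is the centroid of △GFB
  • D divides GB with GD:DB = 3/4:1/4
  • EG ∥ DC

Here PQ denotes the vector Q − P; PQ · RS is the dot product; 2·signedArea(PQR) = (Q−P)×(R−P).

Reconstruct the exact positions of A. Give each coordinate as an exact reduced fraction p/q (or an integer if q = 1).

1. A_x = 6  [2·signedArea(ADE) = -18 ∩ AD · GF = 32]
2. A_y = -24  [2·signedArea(ADE) = -18 ∩ AD · GF = 32]
   → A = (6, -24)

A = (6, -24)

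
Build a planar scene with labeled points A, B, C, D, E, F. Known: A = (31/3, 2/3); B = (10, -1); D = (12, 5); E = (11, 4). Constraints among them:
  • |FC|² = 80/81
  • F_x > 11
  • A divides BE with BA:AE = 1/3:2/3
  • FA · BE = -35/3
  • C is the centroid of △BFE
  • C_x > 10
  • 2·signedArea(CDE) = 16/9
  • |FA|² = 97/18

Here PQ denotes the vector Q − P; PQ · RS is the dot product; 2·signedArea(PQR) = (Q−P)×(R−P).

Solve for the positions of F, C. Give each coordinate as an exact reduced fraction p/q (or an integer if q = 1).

C = (193/18, 35/18)
F = (67/6, 17/6)

1. F_x = 67/6  [line -1·x + -5·y + 76/3 = 0 ∩ |FA|² = 97/18]
2. F_y = 17/6  [line -1·x + -5·y + 76/3 = 0 ∩ |FA|² = 97/18]
   → F = (67/6, 17/6)
3. C_x = 193/18  [C is the centroid of △BFE]
4. C_y = 35/18  [C is the centroid of △BFE]
   → C = (193/18, 35/18)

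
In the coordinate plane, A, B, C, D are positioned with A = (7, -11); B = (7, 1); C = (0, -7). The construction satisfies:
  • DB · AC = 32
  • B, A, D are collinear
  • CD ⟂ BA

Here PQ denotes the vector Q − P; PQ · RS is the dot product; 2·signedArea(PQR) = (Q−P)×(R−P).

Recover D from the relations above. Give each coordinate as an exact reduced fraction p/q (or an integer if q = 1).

D = (7, -7)

1. D_x = 7  [B, A, D are collinear ∩ CD ⟂ BA]
2. D_y = -7  [B, A, D are collinear ∩ CD ⟂ BA]
   → D = (7, -7)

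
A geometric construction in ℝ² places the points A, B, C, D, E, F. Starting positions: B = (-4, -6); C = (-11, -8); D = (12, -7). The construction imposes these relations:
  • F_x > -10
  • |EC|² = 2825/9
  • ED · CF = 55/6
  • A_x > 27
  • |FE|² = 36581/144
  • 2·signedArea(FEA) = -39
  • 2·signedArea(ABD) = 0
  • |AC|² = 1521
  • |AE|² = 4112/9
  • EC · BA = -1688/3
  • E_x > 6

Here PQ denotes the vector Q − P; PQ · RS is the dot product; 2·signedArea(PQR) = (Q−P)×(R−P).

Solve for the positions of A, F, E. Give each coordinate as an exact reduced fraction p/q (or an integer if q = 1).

1. A_x = 28  [line 1·x + 16·y + 100 = 0 ∩ |AC|² = 1521]
2. A_y = -8  [line 1·x + 16·y + 100 = 0 ∩ |AC|² = 1521]
   → A = (28, -8)
3. E_x = 20/3  [line -32·x + 2·y + 680/3 = 0 ∩ |AE|² = 4112/9]
4. E_y = -20/3  [line -32·x + 2·y + 680/3 = 0 ∩ |AE|² = 4112/9]
   → E = (20/3, -20/3)
5. F_x = -37/4  [2·signedArea(FEA) = -39 ∩ ED · CF = 55/6]
6. F_y = -15/2  [2·signedArea(FEA) = -39 ∩ ED · CF = 55/6]
   → F = (-37/4, -15/2)

A = (28, -8)
E = (20/3, -20/3)
F = (-37/4, -15/2)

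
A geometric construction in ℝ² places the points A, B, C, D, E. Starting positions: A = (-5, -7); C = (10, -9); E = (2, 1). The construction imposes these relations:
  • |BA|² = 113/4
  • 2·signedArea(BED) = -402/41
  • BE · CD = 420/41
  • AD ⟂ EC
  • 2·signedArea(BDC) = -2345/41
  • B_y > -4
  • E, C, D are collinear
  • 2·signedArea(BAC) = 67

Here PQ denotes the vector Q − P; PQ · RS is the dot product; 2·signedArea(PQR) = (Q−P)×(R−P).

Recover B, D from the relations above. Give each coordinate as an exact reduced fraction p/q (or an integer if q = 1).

1. D_x = 130/41  [E, C, D are collinear ∩ AD ⟂ EC]
2. D_y = -19/41  [E, C, D are collinear ∩ AD ⟂ EC]
   → D = (130/41, -19/41)
3. B_x = -3/2  [2·signedArea(BAC) = 67 ∩ 2·signedArea(BED) = -402/41]
4. B_y = -3  [2·signedArea(BAC) = 67 ∩ 2·signedArea(BED) = -402/41]
   → B = (-3/2, -3)

B = (-3/2, -3)
D = (130/41, -19/41)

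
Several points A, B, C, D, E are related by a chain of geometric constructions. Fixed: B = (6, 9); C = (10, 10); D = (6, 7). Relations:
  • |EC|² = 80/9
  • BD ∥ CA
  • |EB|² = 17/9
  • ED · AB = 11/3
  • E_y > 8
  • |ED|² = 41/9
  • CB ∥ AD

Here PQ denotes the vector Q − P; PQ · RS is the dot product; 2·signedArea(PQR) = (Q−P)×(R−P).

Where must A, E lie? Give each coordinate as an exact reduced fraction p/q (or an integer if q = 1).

A = (10, 8)
E = (22/3, 26/3)

1. A_x = 10  [CB ∥ AD ∩ BD ∥ CA]
2. A_y = 8  [CB ∥ AD ∩ BD ∥ CA]
   → A = (10, 8)
3. E_x = 22/3  [line 4·x + -1·y + -62/3 = 0 ∩ |ED|² = 41/9]
4. E_y = 26/3  [line 4·x + -1·y + -62/3 = 0 ∩ |ED|² = 41/9]
   → E = (22/3, 26/3)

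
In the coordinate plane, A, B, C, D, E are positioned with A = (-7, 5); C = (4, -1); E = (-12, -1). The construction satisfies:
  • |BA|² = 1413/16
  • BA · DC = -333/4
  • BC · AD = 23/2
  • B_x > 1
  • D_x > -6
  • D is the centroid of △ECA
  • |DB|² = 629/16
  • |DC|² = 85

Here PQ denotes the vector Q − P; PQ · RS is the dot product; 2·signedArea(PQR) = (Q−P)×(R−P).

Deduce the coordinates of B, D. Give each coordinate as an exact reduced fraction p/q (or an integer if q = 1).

1. D_x = -5  [D is the centroid of △ECA]
2. D_y = 1  [D is the centroid of △ECA]
   → D = (-5, 1)
3. B_x = 5/4  [BA · DC = -333/4 ∩ BC · AD = 23/2]
4. B_y = 1/2  [BA · DC = -333/4 ∩ BC · AD = 23/2]
   → B = (5/4, 1/2)

B = (5/4, 1/2)
D = (-5, 1)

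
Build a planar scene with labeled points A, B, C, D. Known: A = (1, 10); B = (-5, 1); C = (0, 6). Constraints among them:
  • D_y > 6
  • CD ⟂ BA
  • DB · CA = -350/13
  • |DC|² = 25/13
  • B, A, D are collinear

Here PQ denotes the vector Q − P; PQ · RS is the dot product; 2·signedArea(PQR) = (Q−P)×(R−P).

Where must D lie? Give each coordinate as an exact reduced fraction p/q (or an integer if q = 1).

1. D_x = -15/13  [B, A, D are collinear ∩ CD ⟂ BA]
2. D_y = 88/13  [B, A, D are collinear ∩ CD ⟂ BA]
   → D = (-15/13, 88/13)

D = (-15/13, 88/13)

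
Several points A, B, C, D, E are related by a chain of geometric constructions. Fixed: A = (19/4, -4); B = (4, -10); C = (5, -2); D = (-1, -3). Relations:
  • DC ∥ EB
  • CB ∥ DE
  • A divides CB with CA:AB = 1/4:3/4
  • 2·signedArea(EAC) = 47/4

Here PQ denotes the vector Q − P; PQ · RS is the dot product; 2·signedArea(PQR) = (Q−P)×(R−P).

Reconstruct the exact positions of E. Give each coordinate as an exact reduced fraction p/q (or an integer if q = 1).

E = (-2, -11)

1. E_x = -2  [DC ∥ EB ∩ CB ∥ DE]
2. E_y = -11  [DC ∥ EB ∩ CB ∥ DE]
   → E = (-2, -11)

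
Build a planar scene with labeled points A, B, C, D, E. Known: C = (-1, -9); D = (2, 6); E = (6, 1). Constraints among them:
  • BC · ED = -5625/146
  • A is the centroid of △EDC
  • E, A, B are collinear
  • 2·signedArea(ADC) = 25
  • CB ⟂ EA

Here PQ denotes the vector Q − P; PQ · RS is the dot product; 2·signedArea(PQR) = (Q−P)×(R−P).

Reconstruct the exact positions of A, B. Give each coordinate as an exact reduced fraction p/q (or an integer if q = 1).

1. A_x = 7/3  [A is the centroid of △EDC]
2. A_y = -2/3  [A is the centroid of △EDC]
   → A = (7/3, -2/3)
3. B_x = -521/146  [E, A, B are collinear ∩ CB ⟂ EA]
4. B_y = -489/146  [E, A, B are collinear ∩ CB ⟂ EA]
   → B = (-521/146, -489/146)

A = (7/3, -2/3)
B = (-521/146, -489/146)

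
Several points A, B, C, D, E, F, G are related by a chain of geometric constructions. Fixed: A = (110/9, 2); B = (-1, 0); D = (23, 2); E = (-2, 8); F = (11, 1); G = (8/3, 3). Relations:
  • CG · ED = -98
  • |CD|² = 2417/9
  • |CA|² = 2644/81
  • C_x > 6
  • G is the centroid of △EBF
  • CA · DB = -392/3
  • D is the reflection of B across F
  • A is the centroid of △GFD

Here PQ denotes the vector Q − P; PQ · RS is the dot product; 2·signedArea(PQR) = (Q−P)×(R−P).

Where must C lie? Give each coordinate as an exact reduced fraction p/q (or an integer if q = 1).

C = (20/3, 10/3)

1. C_x = 20/3  [CG · ED = -98 ∩ CA · DB = -392/3]
2. C_y = 10/3  [CG · ED = -98 ∩ CA · DB = -392/3]
   → C = (20/3, 10/3)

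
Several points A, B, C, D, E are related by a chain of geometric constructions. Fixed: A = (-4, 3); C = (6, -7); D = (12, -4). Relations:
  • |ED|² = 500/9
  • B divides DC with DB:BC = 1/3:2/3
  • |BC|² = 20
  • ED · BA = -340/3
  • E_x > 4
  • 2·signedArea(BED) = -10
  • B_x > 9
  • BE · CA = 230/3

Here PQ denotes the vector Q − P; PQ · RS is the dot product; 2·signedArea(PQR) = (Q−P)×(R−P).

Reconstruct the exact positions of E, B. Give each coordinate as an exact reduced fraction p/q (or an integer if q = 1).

B = (10, -5)
E = (14/3, -8/3)

1. B_x = 10  [B divides DC with DB:BC = 1/3:2/3]
2. B_y = -5  [B divides DC with DB:BC = 1/3:2/3]
   → B = (10, -5)
3. E_x = 14/3  [ED · BA = -340/3 ∩ 2·signedArea(BED) = -10]
4. E_y = -8/3  [ED · BA = -340/3 ∩ 2·signedArea(BED) = -10]
   → E = (14/3, -8/3)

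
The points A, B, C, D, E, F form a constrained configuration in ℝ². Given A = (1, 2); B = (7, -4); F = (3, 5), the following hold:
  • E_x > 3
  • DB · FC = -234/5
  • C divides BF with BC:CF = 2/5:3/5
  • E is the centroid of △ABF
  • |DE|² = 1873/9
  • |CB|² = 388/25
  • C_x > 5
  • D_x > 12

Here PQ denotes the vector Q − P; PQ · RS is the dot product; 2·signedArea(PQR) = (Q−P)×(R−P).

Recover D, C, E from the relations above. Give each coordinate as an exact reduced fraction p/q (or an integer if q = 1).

1. C_x = 27/5  [C divides BF with BC:CF = 2/5:3/5]
2. C_y = -2/5  [C divides BF with BC:CF = 2/5:3/5]
   → C = (27/5, -2/5)
3. E_x = 11/3  [E is the centroid of △ABF]
4. E_y = 1  [E is the centroid of △ABF]
   → E = (11/3, 1)
5. D_x = 13  [line -12/5·x + 27/5·y + 426/5 = 0 ∩ |DE|² = 1873/9]
6. D_y = -10  [line -12/5·x + 27/5·y + 426/5 = 0 ∩ |DE|² = 1873/9]
   → D = (13, -10)

C = (27/5, -2/5)
D = (13, -10)
E = (11/3, 1)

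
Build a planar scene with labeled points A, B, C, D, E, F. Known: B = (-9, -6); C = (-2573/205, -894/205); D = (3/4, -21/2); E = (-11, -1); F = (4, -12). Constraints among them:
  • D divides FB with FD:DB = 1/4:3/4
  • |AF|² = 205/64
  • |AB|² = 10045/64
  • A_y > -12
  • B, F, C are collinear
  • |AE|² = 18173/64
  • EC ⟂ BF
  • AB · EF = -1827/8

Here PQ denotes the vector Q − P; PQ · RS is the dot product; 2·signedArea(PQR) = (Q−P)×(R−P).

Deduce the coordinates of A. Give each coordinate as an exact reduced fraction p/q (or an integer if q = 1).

1. A_x = 19/8  [line -15·x + 11·y + 1275/8 = 0 ∩ |AB|² = 10045/64]
2. A_y = -45/4  [line -15·x + 11·y + 1275/8 = 0 ∩ |AB|² = 10045/64]
   → A = (19/8, -45/4)

A = (19/8, -45/4)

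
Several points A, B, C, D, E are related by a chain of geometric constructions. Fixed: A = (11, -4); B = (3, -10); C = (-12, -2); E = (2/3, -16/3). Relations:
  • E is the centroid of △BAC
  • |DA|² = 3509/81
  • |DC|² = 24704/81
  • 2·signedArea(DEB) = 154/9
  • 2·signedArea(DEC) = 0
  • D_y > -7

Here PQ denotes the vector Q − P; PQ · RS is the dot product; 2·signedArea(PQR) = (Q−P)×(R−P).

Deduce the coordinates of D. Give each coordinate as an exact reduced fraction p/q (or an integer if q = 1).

1. D_x = 44/9  [2·signedArea(DEC) = 0 ∩ 2·signedArea(DEB) = 154/9]
2. D_y = -58/9  [2·signedArea(DEC) = 0 ∩ 2·signedArea(DEB) = 154/9]
   → D = (44/9, -58/9)

D = (44/9, -58/9)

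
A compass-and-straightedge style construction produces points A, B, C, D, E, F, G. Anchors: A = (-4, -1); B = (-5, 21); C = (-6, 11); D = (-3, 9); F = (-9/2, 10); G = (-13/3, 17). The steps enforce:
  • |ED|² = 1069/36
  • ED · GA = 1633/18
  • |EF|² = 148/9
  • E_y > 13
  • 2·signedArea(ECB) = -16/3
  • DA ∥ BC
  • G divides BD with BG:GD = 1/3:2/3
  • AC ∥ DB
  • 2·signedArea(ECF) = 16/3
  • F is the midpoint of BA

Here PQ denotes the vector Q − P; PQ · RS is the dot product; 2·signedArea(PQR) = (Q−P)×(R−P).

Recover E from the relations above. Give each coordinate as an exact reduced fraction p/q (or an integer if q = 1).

1. E_x = -31/6  [2·signedArea(ECF) = 16/3 ∩ 2·signedArea(ECB) = -16/3]
2. E_y = 14  [2·signedArea(ECF) = 16/3 ∩ 2·signedArea(ECB) = -16/3]
   → E = (-31/6, 14)

E = (-31/6, 14)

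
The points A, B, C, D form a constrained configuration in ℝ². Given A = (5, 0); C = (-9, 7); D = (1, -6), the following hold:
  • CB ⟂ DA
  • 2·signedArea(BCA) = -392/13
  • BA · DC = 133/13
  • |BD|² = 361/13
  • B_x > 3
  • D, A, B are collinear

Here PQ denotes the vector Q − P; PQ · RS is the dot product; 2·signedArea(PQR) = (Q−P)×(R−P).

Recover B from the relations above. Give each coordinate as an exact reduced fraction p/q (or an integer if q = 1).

1. B_x = 51/13  [D, A, B are collinear ∩ CB ⟂ DA]
2. B_y = -21/13  [D, A, B are collinear ∩ CB ⟂ DA]
   → B = (51/13, -21/13)

B = (51/13, -21/13)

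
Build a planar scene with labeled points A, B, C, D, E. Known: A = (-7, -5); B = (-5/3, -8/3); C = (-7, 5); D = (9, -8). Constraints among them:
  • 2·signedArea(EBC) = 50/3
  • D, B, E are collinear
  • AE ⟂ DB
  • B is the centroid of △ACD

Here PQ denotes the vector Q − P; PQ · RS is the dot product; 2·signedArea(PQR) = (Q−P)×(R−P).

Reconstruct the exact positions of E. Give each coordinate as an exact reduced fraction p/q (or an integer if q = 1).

E = (-5, -1)

1. E_x = -5  [D, B, E are collinear ∩ AE ⟂ DB]
2. E_y = -1  [D, B, E are collinear ∩ AE ⟂ DB]
   → E = (-5, -1)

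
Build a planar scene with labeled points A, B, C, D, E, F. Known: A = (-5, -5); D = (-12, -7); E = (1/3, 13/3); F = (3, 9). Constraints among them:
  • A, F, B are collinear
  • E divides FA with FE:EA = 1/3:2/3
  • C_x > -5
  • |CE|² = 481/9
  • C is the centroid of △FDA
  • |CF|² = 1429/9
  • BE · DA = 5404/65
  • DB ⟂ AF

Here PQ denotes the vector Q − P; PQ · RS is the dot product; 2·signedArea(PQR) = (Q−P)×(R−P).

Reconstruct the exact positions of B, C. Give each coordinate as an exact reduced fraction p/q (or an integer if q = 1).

1. B_x = -493/65  [A, F, B are collinear ∩ DB ⟂ AF]
2. B_y = -619/65  [A, F, B are collinear ∩ DB ⟂ AF]
   → B = (-493/65, -619/65)
3. C_x = -14/3  [C is the centroid of △FDA]
4. C_y = -1  [C is the centroid of △FDA]
   → C = (-14/3, -1)

B = (-493/65, -619/65)
C = (-14/3, -1)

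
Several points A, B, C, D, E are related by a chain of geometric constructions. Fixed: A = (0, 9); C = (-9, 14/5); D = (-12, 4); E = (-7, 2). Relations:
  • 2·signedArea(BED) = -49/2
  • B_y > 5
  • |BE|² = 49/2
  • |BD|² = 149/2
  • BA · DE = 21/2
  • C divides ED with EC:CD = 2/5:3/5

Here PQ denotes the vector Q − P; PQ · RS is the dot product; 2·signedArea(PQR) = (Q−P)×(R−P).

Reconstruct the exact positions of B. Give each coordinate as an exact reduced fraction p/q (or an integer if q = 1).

B = (-7/2, 11/2)

1. B_x = -7/2  [BA · DE = 21/2 ∩ 2·signedArea(BED) = -49/2]
2. B_y = 11/2  [BA · DE = 21/2 ∩ 2·signedArea(BED) = -49/2]
   → B = (-7/2, 11/2)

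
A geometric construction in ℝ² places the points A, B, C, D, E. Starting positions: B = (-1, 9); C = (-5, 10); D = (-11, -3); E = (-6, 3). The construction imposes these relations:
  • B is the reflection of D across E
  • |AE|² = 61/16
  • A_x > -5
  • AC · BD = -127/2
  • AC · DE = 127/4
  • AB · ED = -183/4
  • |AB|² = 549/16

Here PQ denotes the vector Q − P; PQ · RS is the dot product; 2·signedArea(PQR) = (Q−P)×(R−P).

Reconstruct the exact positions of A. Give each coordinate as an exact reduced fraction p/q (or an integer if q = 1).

A = (-19/4, 9/2)

1. A_x = -19/4  [line 10·x + 12·y + -13/2 = 0 ∩ |AB|² = 549/16]
2. A_y = 9/2  [line 10·x + 12·y + -13/2 = 0 ∩ |AB|² = 549/16]
   → A = (-19/4, 9/2)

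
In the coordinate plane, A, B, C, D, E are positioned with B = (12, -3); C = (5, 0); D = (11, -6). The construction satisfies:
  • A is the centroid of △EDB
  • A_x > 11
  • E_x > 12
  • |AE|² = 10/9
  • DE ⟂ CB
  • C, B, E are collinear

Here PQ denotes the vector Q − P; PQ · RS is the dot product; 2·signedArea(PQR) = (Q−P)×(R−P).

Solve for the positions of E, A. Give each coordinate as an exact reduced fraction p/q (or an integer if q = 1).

A = (1022/87, -117/29)
E = (355/29, -90/29)

1. E_x = 355/29  [C, B, E are collinear ∩ DE ⟂ CB]
2. E_y = -90/29  [C, B, E are collinear ∩ DE ⟂ CB]
   → E = (355/29, -90/29)
3. A_x = 1022/87  [A is the centroid of △EDB]
4. A_y = -117/29  [A is the centroid of △EDB]
   → A = (1022/87, -117/29)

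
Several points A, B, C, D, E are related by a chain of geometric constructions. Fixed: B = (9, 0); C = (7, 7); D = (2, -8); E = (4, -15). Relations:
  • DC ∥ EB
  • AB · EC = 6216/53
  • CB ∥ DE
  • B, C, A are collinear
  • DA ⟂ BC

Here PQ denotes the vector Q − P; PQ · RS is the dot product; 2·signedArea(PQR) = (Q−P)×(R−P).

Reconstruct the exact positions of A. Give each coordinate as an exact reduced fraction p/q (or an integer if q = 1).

A = (561/53, -294/53)

1. A_x = 561/53  [B, C, A are collinear ∩ DA ⟂ BC]
2. A_y = -294/53  [B, C, A are collinear ∩ DA ⟂ BC]
   → A = (561/53, -294/53)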